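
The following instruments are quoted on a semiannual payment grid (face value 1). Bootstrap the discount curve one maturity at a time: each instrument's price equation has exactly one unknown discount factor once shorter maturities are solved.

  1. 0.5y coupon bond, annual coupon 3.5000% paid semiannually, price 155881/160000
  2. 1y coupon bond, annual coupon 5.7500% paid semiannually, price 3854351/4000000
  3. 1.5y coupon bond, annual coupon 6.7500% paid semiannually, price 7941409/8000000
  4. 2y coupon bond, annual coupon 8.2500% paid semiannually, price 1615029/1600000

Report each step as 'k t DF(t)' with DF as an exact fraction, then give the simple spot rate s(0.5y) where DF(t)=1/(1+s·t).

step 1 [0.5y] bond c/2=7/400: DF=(155881/160000 − 7/400·(0))/(1+7/400) = 383/400 ≈ 0.957500
step 2 [1y] bond c/2=23/800: DF=(3854351/4000000 − 23/800·(0.957500))/(1+23/800) = 9099/10000 ≈ 0.909900
step 3 [1.5y] bond c/2=27/800: DF=(7941409/8000000 − 27/800·(0.957500+0.909900))/(1+27/800) = 8993/10000 ≈ 0.899300
step 4 [2y] bond c/2=33/800: DF=(1615029/1600000 − 33/800·(0.957500+0.909900+0.899300))/(1+33/800) = 4299/5000 ≈ 0.859800

1 1/2 383/400
2 1 9099/10000
3 3/2 8993/10000
4 2 4299/5000
s(0.5y) = (1/(383/400) − 1)/(1/2) = 34/383 ≈ 8.8773%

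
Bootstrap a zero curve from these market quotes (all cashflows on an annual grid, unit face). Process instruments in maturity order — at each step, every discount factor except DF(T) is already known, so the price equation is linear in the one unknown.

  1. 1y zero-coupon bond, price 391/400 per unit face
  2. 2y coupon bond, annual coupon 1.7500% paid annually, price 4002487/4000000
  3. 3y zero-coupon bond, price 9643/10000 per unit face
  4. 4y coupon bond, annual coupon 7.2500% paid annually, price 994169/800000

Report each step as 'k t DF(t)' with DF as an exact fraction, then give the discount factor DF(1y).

1 1 391/400
2 2 4833/5000
3 3 9643/10000
4 4 9621/10000
DF(1y) = 391/400 ≈ 0.977500

step 1 [1y] zero: DF = P = 391/400 ≈ 0.977500
step 2 [2y] bond c/1=7/400: DF=(4002487/4000000 − 7/400·(0.977500))/(1+7/400) = 4833/5000 ≈ 0.966600
step 3 [3y] zero: DF = P = 9643/10000 ≈ 0.964300
step 4 [4y] bond c/1=29/400: DF=(994169/800000 − 29/400·(0.977500+0.966600+0.964300))/(1+29/400) = 9621/10000 ≈ 0.962100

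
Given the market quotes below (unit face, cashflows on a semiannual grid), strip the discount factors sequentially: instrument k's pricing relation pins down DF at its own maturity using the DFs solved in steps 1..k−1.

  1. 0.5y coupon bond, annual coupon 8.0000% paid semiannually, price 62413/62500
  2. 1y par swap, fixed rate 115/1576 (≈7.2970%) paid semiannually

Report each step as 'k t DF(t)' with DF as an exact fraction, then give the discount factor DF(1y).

step 1 [0.5y] bond c/2=1/25: DF=(62413/62500 − 1/25·(0))/(1+1/25) = 4801/5000 ≈ 0.960200
step 2 [1y] swap r/2=115/3152: DF=(1 − 115/3152·(0.960200))/(1+115/3152) = 931/1000 ≈ 0.931000

1 1/2 4801/5000
2 1 931/1000
DF(1y) = 931/1000 ≈ 0.931000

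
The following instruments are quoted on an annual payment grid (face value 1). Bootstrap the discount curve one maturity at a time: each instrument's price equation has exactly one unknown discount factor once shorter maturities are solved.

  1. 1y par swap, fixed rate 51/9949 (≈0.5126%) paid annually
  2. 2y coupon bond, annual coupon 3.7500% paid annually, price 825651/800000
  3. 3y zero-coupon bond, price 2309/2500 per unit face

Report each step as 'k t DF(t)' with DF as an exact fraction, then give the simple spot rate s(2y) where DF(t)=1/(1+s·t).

step 1 [1y] swap r/1=51/9949: DF=(1 − 51/9949·(0))/(1+51/9949) = 9949/10000 ≈ 0.994900
step 2 [2y] bond c/1=3/80: DF=(825651/800000 − 3/80·(0.994900))/(1+3/80) = 2397/2500 ≈ 0.958800
step 3 [3y] zero: DF = P = 2309/2500 ≈ 0.923600

1 1 9949/10000
2 2 2397/2500
3 3 2309/2500
s(2y) = (1/(2397/2500) − 1)/(2) = 103/4794 ≈ 2.1485%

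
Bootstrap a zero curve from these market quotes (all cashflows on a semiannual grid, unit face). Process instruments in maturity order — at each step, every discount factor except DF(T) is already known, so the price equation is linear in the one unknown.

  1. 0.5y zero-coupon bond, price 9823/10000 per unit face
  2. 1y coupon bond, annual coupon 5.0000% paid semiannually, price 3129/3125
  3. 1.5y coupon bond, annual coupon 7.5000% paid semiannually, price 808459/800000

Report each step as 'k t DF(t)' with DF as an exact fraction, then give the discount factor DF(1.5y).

1 1/2 9823/10000
2 1 9529/10000
3 3/2 9041/10000
DF(1.5y) = 9041/10000 ≈ 0.904100

step 1 [0.5y] zero: DF = P = 9823/10000 ≈ 0.982300
step 2 [1y] bond c/2=1/40: DF=(3129/3125 − 1/40·(0.982300))/(1+1/40) = 9529/10000 ≈ 0.952900
step 3 [1.5y] bond c/2=3/80: DF=(808459/800000 − 3/80·(0.982300+0.952900))/(1+3/80) = 9041/10000 ≈ 0.904100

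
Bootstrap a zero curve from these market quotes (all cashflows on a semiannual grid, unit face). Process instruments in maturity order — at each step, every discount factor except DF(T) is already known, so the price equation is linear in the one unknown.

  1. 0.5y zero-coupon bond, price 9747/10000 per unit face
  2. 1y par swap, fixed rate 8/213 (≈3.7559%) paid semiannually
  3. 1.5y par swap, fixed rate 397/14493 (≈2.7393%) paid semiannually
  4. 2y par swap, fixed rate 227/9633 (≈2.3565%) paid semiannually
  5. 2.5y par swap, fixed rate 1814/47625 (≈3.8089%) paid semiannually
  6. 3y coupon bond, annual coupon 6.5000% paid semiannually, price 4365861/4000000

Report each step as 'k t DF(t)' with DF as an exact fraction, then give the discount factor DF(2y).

step 1 [0.5y] zero: DF = P = 9747/10000 ≈ 0.974700
step 2 [1y] swap r/2=4/213: DF=(1 − 4/213·(0.974700))/(1+4/213) = 2409/2500 ≈ 0.963600
step 3 [1.5y] swap r/2=397/28986: DF=(1 − 397/28986·(0.974700+0.963600))/(1+397/28986) = 9603/10000 ≈ 0.960300
step 4 [2y] swap r/2=227/19266: DF=(1 − 227/19266·(0.974700+0.963600+0.960300))/(1+227/19266) = 4773/5000 ≈ 0.954600
step 5 [2.5y] swap r/2=907/47625: DF=(1 − 907/47625·(0.974700+0.963600+0.960300+0.954600))/(1+907/47625) = 9093/10000 ≈ 0.909300
step 6 [3y] bond c/2=13/400: DF=(4365861/4000000 − 13/400·(0.974700+0.963600+0.960300+0.954600+0.909300))/(1+13/400) = 567/625 ≈ 0.907200

1 1/2 9747/10000
2 1 2409/2500
3 3/2 9603/10000
4 2 4773/5000
5 5/2 9093/10000
6 3 567/625
DF(2y) = 4773/5000 ≈ 0.954600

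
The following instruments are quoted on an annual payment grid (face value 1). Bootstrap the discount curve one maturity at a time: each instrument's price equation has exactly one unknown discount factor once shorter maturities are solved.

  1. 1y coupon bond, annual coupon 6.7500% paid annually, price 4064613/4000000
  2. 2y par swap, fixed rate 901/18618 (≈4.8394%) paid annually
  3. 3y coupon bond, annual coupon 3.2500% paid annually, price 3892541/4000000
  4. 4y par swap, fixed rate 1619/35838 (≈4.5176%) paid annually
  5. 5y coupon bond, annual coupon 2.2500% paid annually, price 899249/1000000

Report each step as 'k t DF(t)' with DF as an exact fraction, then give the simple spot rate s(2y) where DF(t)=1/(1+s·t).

1 1 9519/10000
2 2 9099/10000
3 3 8839/10000
4 4 8381/10000
5 5 4003/5000
s(2y) = (1/(9099/10000) − 1)/(2) = 901/18198 ≈ 4.9511%

step 1 [1y] bond c/1=27/400: DF=(4064613/4000000 − 27/400·(0))/(1+27/400) = 9519/10000 ≈ 0.951900
step 2 [2y] swap r/1=901/18618: DF=(1 − 901/18618·(0.951900))/(1+901/18618) = 9099/10000 ≈ 0.909900
step 3 [3y] bond c/1=13/400: DF=(3892541/4000000 − 13/400·(0.951900+0.909900))/(1+13/400) = 8839/10000 ≈ 0.883900
step 4 [4y] swap r/1=1619/35838: DF=(1 − 1619/35838·(0.951900+0.909900+0.883900))/(1+1619/35838) = 8381/10000 ≈ 0.838100
step 5 [5y] bond c/1=9/400: DF=(899249/1000000 − 9/400·(0.951900+0.909900+0.883900+0.838100))/(1+9/400) = 4003/5000 ≈ 0.800600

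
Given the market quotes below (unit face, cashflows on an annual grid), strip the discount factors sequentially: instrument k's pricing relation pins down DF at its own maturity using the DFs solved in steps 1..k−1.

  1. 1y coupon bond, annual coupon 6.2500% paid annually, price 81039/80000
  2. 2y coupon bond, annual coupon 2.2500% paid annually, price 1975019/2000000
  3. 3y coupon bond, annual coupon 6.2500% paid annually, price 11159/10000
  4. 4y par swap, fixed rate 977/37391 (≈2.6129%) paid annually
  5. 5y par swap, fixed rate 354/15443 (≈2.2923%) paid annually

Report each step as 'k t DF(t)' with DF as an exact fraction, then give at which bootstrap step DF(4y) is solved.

step 1 [1y] bond c/1=1/16: DF=(81039/80000 − 1/16·(0))/(1+1/16) = 4767/5000 ≈ 0.953400
step 2 [2y] bond c/1=9/400: DF=(1975019/2000000 − 9/400·(0.953400))/(1+9/400) = 1181/1250 ≈ 0.944800
step 3 [3y] bond c/1=1/16: DF=(11159/10000 − 1/16·(0.953400+0.944800))/(1+1/16) = 4693/5000 ≈ 0.938600
step 4 [4y] swap r/1=977/37391: DF=(1 − 977/37391·(0.953400+0.944800+0.938600))/(1+977/37391) = 9023/10000 ≈ 0.902300
step 5 [5y] swap r/1=354/15443: DF=(1 − 354/15443·(0.953400+0.944800+0.938600+0.902300))/(1+354/15443) = 4469/5000 ≈ 0.893800

1 1 4767/5000
2 2 1181/1250
3 3 4693/5000
4 4 9023/10000
5 5 4469/5000
DF(4y) is solved at step 4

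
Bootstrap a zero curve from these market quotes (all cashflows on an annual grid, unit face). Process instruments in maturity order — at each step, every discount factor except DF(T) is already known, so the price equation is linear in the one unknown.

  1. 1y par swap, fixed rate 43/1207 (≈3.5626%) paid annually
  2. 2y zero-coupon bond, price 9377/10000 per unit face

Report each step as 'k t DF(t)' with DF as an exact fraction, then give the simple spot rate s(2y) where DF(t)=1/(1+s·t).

1 1 1207/1250
2 2 9377/10000
s(2y) = (1/(9377/10000) − 1)/(2) = 623/18754 ≈ 3.3220%

step 1 [1y] swap r/1=43/1207: DF=(1 − 43/1207·(0))/(1+43/1207) = 1207/1250 ≈ 0.965600
step 2 [2y] zero: DF = P = 9377/10000 ≈ 0.937700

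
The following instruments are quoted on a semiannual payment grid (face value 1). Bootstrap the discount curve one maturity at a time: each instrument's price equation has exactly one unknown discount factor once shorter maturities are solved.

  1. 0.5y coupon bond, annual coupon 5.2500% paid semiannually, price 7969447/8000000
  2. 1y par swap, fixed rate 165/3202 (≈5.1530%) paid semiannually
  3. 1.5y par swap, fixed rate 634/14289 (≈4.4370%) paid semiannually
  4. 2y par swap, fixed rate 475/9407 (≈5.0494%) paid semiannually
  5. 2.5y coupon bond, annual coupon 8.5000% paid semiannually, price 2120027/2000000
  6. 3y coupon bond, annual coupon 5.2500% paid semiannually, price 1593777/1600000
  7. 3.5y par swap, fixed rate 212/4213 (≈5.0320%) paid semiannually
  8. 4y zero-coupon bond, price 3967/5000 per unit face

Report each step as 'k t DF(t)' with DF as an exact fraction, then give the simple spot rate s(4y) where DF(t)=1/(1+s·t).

step 1 [0.5y] bond c/2=21/800: DF=(7969447/8000000 − 21/800·(0))/(1+21/800) = 9707/10000 ≈ 0.970700
step 2 [1y] swap r/2=165/6404: DF=(1 − 165/6404·(0.970700))/(1+165/6404) = 1901/2000 ≈ 0.950500
step 3 [1.5y] swap r/2=317/14289: DF=(1 − 317/14289·(0.970700+0.950500))/(1+317/14289) = 4683/5000 ≈ 0.936600
step 4 [2y] swap r/2=475/18814: DF=(1 − 475/18814·(0.970700+0.950500+0.936600))/(1+475/18814) = 181/200 ≈ 0.905000
step 5 [2.5y] bond c/2=17/400: DF=(2120027/2000000 − 17/400·(0.970700+0.950500+0.936600+0.905000))/(1+17/400) = 4317/5000 ≈ 0.863400
step 6 [3y] bond c/2=21/800: DF=(1593777/1600000 − 21/800·(0.970700+0.950500+0.936600+0.905000+0.863400))/(1+21/800) = 8523/10000 ≈ 0.852300
step 7 [3.5y] swap r/2=106/4213: DF=(1 − 106/4213·(0.970700+0.950500+0.936600+0.905000+0.863400+0.852300))/(1+106/4213) = 841/1000 ≈ 0.841000
step 8 [4y] zero: DF = P = 3967/5000 ≈ 0.793400

1 1/2 9707/10000
2 1 1901/2000
3 3/2 4683/5000
4 2 181/200
5 5/2 4317/5000
6 3 8523/10000
7 7/2 841/1000
8 4 3967/5000
s(4y) = (1/(3967/5000) − 1)/(4) = 1033/15868 ≈ 6.5100%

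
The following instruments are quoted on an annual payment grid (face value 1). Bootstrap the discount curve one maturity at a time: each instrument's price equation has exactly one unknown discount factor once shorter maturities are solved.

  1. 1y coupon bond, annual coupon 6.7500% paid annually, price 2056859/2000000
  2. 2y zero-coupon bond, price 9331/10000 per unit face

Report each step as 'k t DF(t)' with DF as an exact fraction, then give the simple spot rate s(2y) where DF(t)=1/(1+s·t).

1 1 4817/5000
2 2 9331/10000
s(2y) = (1/(9331/10000) − 1)/(2) = 669/18662 ≈ 3.5848%

step 1 [1y] bond c/1=27/400: DF=(2056859/2000000 − 27/400·(0))/(1+27/400) = 4817/5000 ≈ 0.963400
step 2 [2y] zero: DF = P = 9331/10000 ≈ 0.933100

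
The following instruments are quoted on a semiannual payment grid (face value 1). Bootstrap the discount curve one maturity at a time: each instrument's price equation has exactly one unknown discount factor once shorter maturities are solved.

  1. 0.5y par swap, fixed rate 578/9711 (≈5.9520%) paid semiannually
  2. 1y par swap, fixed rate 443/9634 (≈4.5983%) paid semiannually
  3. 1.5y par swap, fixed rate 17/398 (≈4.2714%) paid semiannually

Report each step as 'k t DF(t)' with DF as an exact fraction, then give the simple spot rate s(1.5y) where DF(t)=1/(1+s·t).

step 1 [0.5y] swap r/2=289/9711: DF=(1 − 289/9711·(0))/(1+289/9711) = 9711/10000 ≈ 0.971100
step 2 [1y] swap r/2=443/19268: DF=(1 − 443/19268·(0.971100))/(1+443/19268) = 9557/10000 ≈ 0.955700
step 3 [1.5y] swap r/2=17/796: DF=(1 − 17/796·(0.971100+0.955700))/(1+17/796) = 2347/2500 ≈ 0.938800

1 1/2 9711/10000
2 1 9557/10000
3 3/2 2347/2500
s(1.5y) = (1/(2347/2500) − 1)/(3/2) = 102/2347 ≈ 4.3460%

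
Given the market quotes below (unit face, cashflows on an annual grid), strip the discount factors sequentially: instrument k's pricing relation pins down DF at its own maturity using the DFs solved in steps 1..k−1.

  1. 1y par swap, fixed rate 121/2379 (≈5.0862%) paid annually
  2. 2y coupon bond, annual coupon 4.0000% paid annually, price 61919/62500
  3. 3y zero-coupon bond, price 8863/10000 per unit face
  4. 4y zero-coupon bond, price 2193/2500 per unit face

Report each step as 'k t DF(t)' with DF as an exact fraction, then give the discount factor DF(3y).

1 1 2379/2500
2 2 229/250
3 3 8863/10000
4 4 2193/2500
DF(3y) = 8863/10000 ≈ 0.886300

step 1 [1y] swap r/1=121/2379: DF=(1 − 121/2379·(0))/(1+121/2379) = 2379/2500 ≈ 0.951600
step 2 [2y] bond c/1=1/25: DF=(61919/62500 − 1/25·(0.951600))/(1+1/25) = 229/250 ≈ 0.916000
step 3 [3y] zero: DF = P = 8863/10000 ≈ 0.886300
step 4 [4y] zero: DF = P = 2193/2500 ≈ 0.877200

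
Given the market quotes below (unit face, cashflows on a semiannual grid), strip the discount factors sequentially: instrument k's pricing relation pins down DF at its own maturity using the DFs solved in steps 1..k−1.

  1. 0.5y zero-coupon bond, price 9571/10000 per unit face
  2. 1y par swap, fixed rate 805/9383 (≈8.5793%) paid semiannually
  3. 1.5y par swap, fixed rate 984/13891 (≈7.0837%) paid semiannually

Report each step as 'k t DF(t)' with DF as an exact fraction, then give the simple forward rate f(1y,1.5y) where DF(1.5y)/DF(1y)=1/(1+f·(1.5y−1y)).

step 1 [0.5y] zero: DF = P = 9571/10000 ≈ 0.957100
step 2 [1y] swap r/2=805/18766: DF=(1 − 805/18766·(0.957100))/(1+805/18766) = 1839/2000 ≈ 0.919500
step 3 [1.5y] swap r/2=492/13891: DF=(1 − 492/13891·(0.957100+0.919500))/(1+492/13891) = 1127/1250 ≈ 0.901600

1 1/2 9571/10000
2 1 1839/2000
3 3/2 1127/1250
f(1y,1.5y) = ((1839/2000)/(1127/1250) − 1)/(1/2) = 179/4508 ≈ 3.9707%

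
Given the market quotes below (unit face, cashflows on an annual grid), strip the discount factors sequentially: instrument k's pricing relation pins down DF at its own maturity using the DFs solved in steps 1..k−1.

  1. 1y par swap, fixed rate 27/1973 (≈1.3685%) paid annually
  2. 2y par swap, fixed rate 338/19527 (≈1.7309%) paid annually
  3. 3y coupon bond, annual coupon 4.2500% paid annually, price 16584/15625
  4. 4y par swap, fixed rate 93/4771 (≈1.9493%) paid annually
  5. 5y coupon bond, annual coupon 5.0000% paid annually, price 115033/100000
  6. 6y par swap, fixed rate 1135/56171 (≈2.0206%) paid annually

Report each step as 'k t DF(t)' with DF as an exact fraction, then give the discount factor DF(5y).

step 1 [1y] swap r/1=27/1973: DF=(1 − 27/1973·(0))/(1+27/1973) = 1973/2000 ≈ 0.986500
step 2 [2y] swap r/1=338/19527: DF=(1 − 338/19527·(0.986500))/(1+338/19527) = 4831/5000 ≈ 0.966200
step 3 [3y] bond c/1=17/400: DF=(16584/15625 − 17/400·(0.986500+0.966200))/(1+17/400) = 1877/2000 ≈ 0.938500
step 4 [4y] swap r/1=93/4771: DF=(1 − 93/4771·(0.986500+0.966200+0.938500))/(1+93/4771) = 1157/1250 ≈ 0.925600
step 5 [5y] bond c/1=1/20: DF=(115033/100000 − 1/20·(0.986500+0.966200+0.938500+0.925600))/(1+1/20) = 4569/5000 ≈ 0.913800
step 6 [6y] swap r/1=1135/56171: DF=(1 − 1135/56171·(0.986500+0.966200+0.938500+0.925600+0.913800))/(1+1135/56171) = 1773/2000 ≈ 0.886500

1 1 1973/2000
2 2 4831/5000
3 3 1877/2000
4 4 1157/1250
5 5 4569/5000
6 6 1773/2000
DF(5y) = 4569/5000 ≈ 0.913800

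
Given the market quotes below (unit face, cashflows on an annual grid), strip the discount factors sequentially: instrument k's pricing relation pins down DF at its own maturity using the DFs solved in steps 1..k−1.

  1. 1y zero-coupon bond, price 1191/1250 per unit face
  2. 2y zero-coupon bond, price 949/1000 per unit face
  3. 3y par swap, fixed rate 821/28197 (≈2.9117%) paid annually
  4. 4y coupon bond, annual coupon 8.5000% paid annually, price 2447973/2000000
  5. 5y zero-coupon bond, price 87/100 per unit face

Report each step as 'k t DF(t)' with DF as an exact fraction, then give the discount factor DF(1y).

1 1 1191/1250
2 2 949/1000
3 3 9179/10000
4 4 567/625
5 5 87/100
DF(1y) = 1191/1250 ≈ 0.952800

step 1 [1y] zero: DF = P = 1191/1250 ≈ 0.952800
step 2 [2y] zero: DF = P = 949/1000 ≈ 0.949000
step 3 [3y] swap r/1=821/28197: DF=(1 − 821/28197·(0.952800+0.949000))/(1+821/28197) = 9179/10000 ≈ 0.917900
step 4 [4y] bond c/1=17/200: DF=(2447973/2000000 − 17/200·(0.952800+0.949000+0.917900))/(1+17/200) = 567/625 ≈ 0.907200
step 5 [5y] zero: DF = P = 87/100 ≈ 0.870000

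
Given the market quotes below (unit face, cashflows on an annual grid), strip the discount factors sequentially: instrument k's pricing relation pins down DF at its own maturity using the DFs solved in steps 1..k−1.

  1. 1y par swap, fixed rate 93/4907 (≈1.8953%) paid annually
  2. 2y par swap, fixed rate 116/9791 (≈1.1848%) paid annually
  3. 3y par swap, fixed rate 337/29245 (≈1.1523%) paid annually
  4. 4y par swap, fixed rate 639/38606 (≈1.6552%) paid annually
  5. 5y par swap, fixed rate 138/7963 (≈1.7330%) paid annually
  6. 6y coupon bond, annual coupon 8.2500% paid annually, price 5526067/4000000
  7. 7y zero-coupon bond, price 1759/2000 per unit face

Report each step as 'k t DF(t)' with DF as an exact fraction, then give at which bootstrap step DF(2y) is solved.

step 1 [1y] swap r/1=93/4907: DF=(1 − 93/4907·(0))/(1+93/4907) = 4907/5000 ≈ 0.981400
step 2 [2y] swap r/1=116/9791: DF=(1 − 116/9791·(0.981400))/(1+116/9791) = 1221/1250 ≈ 0.976800
step 3 [3y] swap r/1=337/29245: DF=(1 − 337/29245·(0.981400+0.976800))/(1+337/29245) = 9663/10000 ≈ 0.966300
step 4 [4y] swap r/1=639/38606: DF=(1 − 639/38606·(0.981400+0.976800+0.966300))/(1+639/38606) = 9361/10000 ≈ 0.936100
step 5 [5y] swap r/1=138/7963: DF=(1 − 138/7963·(0.981400+0.976800+0.966300+0.936100))/(1+138/7963) = 2293/2500 ≈ 0.917200
step 6 [6y] bond c/1=33/400: DF=(5526067/4000000 − 33/400·(0.981400+0.976800+0.966300+0.936100+0.917200))/(1+33/400) = 9121/10000 ≈ 0.912100
step 7 [7y] zero: DF = P = 1759/2000 ≈ 0.879500

1 1 4907/5000
2 2 1221/1250
3 3 9663/10000
4 4 9361/10000
5 5 2293/2500
6 6 9121/10000
7 7 1759/2000
DF(2y) is solved at step 2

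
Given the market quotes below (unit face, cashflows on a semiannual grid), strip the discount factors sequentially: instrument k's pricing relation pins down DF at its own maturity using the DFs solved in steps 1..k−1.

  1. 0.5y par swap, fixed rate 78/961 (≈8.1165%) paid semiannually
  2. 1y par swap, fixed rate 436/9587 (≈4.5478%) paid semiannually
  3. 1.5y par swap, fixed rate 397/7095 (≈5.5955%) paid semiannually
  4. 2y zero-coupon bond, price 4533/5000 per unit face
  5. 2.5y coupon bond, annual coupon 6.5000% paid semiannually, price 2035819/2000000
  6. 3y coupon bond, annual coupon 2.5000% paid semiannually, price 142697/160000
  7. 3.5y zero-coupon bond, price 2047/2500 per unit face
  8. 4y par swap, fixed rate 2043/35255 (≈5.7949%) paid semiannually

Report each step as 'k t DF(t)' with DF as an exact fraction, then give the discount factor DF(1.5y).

1 1/2 961/1000
2 1 2391/2500
3 3/2 4603/5000
4 2 4533/5000
5 5/2 217/250
6 3 8239/10000
7 7/2 2047/2500
8 4 7957/10000
DF(1.5y) = 4603/5000 ≈ 0.920600

step 1 [0.5y] swap r/2=39/961: DF=(1 − 39/961·(0))/(1+39/961) = 961/1000 ≈ 0.961000
step 2 [1y] swap r/2=218/9587: DF=(1 − 218/9587·(0.961000))/(1+218/9587) = 2391/2500 ≈ 0.956400
step 3 [1.5y] swap r/2=397/14190: DF=(1 − 397/14190·(0.961000+0.956400))/(1+397/14190) = 4603/5000 ≈ 0.920600
step 4 [2y] zero: DF = P = 4533/5000 ≈ 0.906600
step 5 [2.5y] bond c/2=13/400: DF=(2035819/2000000 − 13/400·(0.961000+0.956400+0.920600+0.906600))/(1+13/400) = 217/250 ≈ 0.868000
step 6 [3y] bond c/2=1/80: DF=(142697/160000 − 1/80·(0.961000+0.956400+0.920600+0.906600+0.868000))/(1+1/80) = 8239/10000 ≈ 0.823900
step 7 [3.5y] zero: DF = P = 2047/2500 ≈ 0.818800
step 8 [4y] swap r/2=2043/70510: DF=(1 − 2043/70510·(0.961000+0.956400+0.920600+0.906600+0.868000+0.823900+0.818800))/(1+2043/70510) = 7957/10000 ≈ 0.795700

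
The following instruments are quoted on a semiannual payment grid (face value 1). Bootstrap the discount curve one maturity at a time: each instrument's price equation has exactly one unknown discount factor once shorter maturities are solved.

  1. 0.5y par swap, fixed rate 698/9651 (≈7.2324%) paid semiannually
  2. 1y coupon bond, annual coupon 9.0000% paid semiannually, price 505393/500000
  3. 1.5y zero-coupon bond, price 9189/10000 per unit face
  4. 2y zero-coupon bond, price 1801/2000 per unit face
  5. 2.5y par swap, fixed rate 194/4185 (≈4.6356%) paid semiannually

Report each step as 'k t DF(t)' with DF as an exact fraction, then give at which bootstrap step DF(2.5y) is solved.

1 1/2 9651/10000
2 1 9257/10000
3 3/2 9189/10000
4 2 1801/2000
5 5/2 8933/10000
DF(2.5y) is solved at step 5

step 1 [0.5y] swap r/2=349/9651: DF=(1 − 349/9651·(0))/(1+349/9651) = 9651/10000 ≈ 0.965100
step 2 [1y] bond c/2=9/200: DF=(505393/500000 − 9/200·(0.965100))/(1+9/200) = 9257/10000 ≈ 0.925700
step 3 [1.5y] zero: DF = P = 9189/10000 ≈ 0.918900
step 4 [2y] zero: DF = P = 1801/2000 ≈ 0.900500
step 5 [2.5y] swap r/2=97/4185: DF=(1 − 97/4185·(0.965100+0.925700+0.918900+0.900500))/(1+97/4185) = 8933/10000 ≈ 0.893300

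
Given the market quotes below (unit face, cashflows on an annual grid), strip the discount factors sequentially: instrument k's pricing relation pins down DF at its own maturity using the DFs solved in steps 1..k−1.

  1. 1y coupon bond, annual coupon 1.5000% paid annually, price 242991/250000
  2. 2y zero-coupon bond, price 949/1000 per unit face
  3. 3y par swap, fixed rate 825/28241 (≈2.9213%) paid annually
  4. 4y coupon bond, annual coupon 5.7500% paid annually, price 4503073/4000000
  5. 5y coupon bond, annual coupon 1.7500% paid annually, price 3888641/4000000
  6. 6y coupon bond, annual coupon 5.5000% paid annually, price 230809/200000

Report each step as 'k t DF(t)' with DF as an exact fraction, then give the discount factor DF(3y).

step 1 [1y] bond c/1=3/200: DF=(242991/250000 − 3/200·(0))/(1+3/200) = 1197/1250 ≈ 0.957600
step 2 [2y] zero: DF = P = 949/1000 ≈ 0.949000
step 3 [3y] swap r/1=825/28241: DF=(1 − 825/28241·(0.957600+0.949000))/(1+825/28241) = 367/400 ≈ 0.917500
step 4 [4y] bond c/1=23/400: DF=(4503073/4000000 − 23/400·(0.957600+0.949000+0.917500))/(1+23/400) = 911/1000 ≈ 0.911000
step 5 [5y] bond c/1=7/400: DF=(3888641/4000000 − 7/400·(0.957600+0.949000+0.917500+0.911000))/(1+7/400) = 557/625 ≈ 0.891200
step 6 [6y] bond c/1=11/200: DF=(230809/200000 − 11/200·(0.957600+0.949000+0.917500+0.911000+0.891200))/(1+11/200) = 8527/10000 ≈ 0.852700

1 1 1197/1250
2 2 949/1000
3 3 367/400
4 4 911/1000
5 5 557/625
6 6 8527/10000
DF(3y) = 367/400 ≈ 0.917500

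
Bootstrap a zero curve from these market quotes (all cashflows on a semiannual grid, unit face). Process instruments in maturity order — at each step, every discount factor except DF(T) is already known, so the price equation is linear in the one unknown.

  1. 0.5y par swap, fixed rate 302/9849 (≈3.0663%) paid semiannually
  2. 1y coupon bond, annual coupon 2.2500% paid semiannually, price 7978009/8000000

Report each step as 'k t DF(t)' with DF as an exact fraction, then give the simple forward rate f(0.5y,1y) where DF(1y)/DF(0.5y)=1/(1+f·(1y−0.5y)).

step 1 [0.5y] swap r/2=151/9849: DF=(1 − 151/9849·(0))/(1+151/9849) = 9849/10000 ≈ 0.984900
step 2 [1y] bond c/2=9/800: DF=(7978009/8000000 − 9/800·(0.984900))/(1+9/800) = 1219/1250 ≈ 0.975200

1 1/2 9849/10000
2 1 1219/1250
f(0.5y,1y) = ((9849/10000)/(1219/1250) − 1)/(1/2) = 97/4876 ≈ 1.9893%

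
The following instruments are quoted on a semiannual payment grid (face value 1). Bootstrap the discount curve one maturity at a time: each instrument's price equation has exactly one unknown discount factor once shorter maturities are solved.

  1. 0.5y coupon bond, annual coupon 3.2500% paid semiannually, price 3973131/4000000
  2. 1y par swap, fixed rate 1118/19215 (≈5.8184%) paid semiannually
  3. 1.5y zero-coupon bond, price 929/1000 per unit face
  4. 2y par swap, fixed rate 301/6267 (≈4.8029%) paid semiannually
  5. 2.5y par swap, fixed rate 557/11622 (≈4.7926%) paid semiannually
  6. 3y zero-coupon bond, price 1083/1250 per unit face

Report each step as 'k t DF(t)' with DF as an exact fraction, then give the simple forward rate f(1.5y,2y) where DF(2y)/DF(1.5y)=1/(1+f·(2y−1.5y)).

step 1 [0.5y] bond c/2=13/800: DF=(3973131/4000000 − 13/800·(0))/(1+13/800) = 4887/5000 ≈ 0.977400
step 2 [1y] swap r/2=559/19215: DF=(1 − 559/19215·(0.977400))/(1+559/19215) = 9441/10000 ≈ 0.944100
step 3 [1.5y] zero: DF = P = 929/1000 ≈ 0.929000
step 4 [2y] swap r/2=301/12534: DF=(1 − 301/12534·(0.977400+0.944100+0.929000))/(1+301/12534) = 9097/10000 ≈ 0.909700
step 5 [2.5y] swap r/2=557/23244: DF=(1 − 557/23244·(0.977400+0.944100+0.929000+0.909700))/(1+557/23244) = 4443/5000 ≈ 0.888600
step 6 [3y] zero: DF = P = 1083/1250 ≈ 0.866400

1 1/2 4887/5000
2 1 9441/10000
3 3/2 929/1000
4 2 9097/10000
5 5/2 4443/5000
6 3 1083/1250
f(1.5y,2y) = ((929/1000)/(9097/10000) − 1)/(1/2) = 386/9097 ≈ 4.2432%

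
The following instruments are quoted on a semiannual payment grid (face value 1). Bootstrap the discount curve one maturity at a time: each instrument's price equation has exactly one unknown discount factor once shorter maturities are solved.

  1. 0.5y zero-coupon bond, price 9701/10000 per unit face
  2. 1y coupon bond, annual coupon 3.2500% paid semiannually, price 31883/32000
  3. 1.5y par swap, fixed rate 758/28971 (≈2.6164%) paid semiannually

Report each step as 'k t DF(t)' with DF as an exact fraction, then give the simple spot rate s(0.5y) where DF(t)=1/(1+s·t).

step 1 [0.5y] zero: DF = P = 9701/10000 ≈ 0.970100
step 2 [1y] bond c/2=13/800: DF=(31883/32000 − 13/800·(0.970100))/(1+13/800) = 9649/10000 ≈ 0.964900
step 3 [1.5y] swap r/2=379/28971: DF=(1 − 379/28971·(0.970100+0.964900))/(1+379/28971) = 9621/10000 ≈ 0.962100

1 1/2 9701/10000
2 1 9649/10000
3 3/2 9621/10000
s(0.5y) = (1/(9701/10000) − 1)/(1/2) = 598/9701 ≈ 6.1643%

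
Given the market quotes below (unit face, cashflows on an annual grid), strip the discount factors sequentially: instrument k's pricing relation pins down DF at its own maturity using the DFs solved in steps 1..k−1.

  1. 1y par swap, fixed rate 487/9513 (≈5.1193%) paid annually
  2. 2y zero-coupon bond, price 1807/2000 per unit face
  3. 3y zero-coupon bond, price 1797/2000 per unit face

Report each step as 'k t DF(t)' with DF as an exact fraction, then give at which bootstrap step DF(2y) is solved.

step 1 [1y] swap r/1=487/9513: DF=(1 − 487/9513·(0))/(1+487/9513) = 9513/10000 ≈ 0.951300
step 2 [2y] zero: DF = P = 1807/2000 ≈ 0.903500
step 3 [3y] zero: DF = P = 1797/2000 ≈ 0.898500

1 1 9513/10000
2 2 1807/2000
3 3 1797/2000
DF(2y) is solved at step 2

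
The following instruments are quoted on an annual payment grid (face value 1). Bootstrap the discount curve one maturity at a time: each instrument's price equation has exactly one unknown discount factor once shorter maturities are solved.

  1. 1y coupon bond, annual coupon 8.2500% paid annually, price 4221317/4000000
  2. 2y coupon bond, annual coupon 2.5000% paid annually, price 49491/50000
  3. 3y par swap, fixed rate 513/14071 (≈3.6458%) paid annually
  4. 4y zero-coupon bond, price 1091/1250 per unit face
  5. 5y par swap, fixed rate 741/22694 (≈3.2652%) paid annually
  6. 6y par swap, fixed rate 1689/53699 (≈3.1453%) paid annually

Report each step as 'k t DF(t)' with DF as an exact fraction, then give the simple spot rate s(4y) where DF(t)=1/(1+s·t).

step 1 [1y] bond c/1=33/400: DF=(4221317/4000000 − 33/400·(0))/(1+33/400) = 9749/10000 ≈ 0.974900
step 2 [2y] bond c/1=1/40: DF=(49491/50000 − 1/40·(0.974900))/(1+1/40) = 9419/10000 ≈ 0.941900
step 3 [3y] swap r/1=513/14071: DF=(1 − 513/14071·(0.974900+0.941900))/(1+513/14071) = 4487/5000 ≈ 0.897400
step 4 [4y] zero: DF = P = 1091/1250 ≈ 0.872800
step 5 [5y] swap r/1=741/22694: DF=(1 − 741/22694·(0.974900+0.941900+0.897400+0.872800))/(1+741/22694) = 4259/5000 ≈ 0.851800
step 6 [6y] swap r/1=1689/53699: DF=(1 − 1689/53699·(0.974900+0.941900+0.897400+0.872800+0.851800))/(1+1689/53699) = 8311/10000 ≈ 0.831100

1 1 9749/10000
2 2 9419/10000
3 3 4487/5000
4 4 1091/1250
5 5 4259/5000
6 6 8311/10000
s(4y) = (1/(1091/1250) − 1)/(4) = 159/4364 ≈ 3.6434%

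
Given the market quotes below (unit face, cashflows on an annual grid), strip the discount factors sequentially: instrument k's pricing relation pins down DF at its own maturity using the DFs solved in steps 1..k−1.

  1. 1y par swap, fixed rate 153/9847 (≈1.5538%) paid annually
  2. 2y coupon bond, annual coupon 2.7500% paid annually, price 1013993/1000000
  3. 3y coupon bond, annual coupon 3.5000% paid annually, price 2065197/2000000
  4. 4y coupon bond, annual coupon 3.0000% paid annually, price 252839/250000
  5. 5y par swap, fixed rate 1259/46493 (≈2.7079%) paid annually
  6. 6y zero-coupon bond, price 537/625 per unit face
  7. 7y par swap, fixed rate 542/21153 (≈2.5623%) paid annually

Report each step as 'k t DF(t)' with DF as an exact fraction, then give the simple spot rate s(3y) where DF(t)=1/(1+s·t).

1 1 9847/10000
2 2 1921/2000
3 3 9319/10000
4 4 8981/10000
5 5 8741/10000
6 6 537/625
7 7 4187/5000
s(3y) = (1/(9319/10000) − 1)/(3) = 227/9319 ≈ 2.4359%

step 1 [1y] swap r/1=153/9847: DF=(1 − 153/9847·(0))/(1+153/9847) = 9847/10000 ≈ 0.984700
step 2 [2y] bond c/1=11/400: DF=(1013993/1000000 − 11/400·(0.984700))/(1+11/400) = 1921/2000 ≈ 0.960500
step 3 [3y] bond c/1=7/200: DF=(2065197/2000000 − 7/200·(0.984700+0.960500))/(1+7/200) = 9319/10000 ≈ 0.931900
step 4 [4y] bond c/1=3/100: DF=(252839/250000 − 3/100·(0.984700+0.960500+0.931900))/(1+3/100) = 8981/10000 ≈ 0.898100
step 5 [5y] swap r/1=1259/46493: DF=(1 − 1259/46493·(0.984700+0.960500+0.931900+0.898100))/(1+1259/46493) = 8741/10000 ≈ 0.874100
step 6 [6y] zero: DF = P = 537/625 ≈ 0.859200
step 7 [7y] swap r/1=542/21153: DF=(1 − 542/21153·(0.984700+0.960500+0.931900+0.898100+0.874100+0.859200))/(1+542/21153) = 4187/5000 ≈ 0.837400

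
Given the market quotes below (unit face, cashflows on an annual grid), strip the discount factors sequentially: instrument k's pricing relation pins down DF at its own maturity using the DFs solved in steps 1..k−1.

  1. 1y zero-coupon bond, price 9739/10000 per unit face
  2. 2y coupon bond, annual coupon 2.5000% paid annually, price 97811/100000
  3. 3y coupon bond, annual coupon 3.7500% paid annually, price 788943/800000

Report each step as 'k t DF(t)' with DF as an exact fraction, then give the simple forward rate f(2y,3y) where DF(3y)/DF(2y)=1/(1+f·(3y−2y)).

1 1 9739/10000
2 2 1861/2000
3 3 8817/10000
f(2y,3y) = ((1861/2000)/(8817/10000) − 1)/(1) = 488/8817 ≈ 5.5348%

step 1 [1y] zero: DF = P = 9739/10000 ≈ 0.973900
step 2 [2y] bond c/1=1/40: DF=(97811/100000 − 1/40·(0.973900))/(1+1/40) = 1861/2000 ≈ 0.930500
step 3 [3y] bond c/1=3/80: DF=(788943/800000 − 3/80·(0.973900+0.930500))/(1+3/80) = 8817/10000 ≈ 0.881700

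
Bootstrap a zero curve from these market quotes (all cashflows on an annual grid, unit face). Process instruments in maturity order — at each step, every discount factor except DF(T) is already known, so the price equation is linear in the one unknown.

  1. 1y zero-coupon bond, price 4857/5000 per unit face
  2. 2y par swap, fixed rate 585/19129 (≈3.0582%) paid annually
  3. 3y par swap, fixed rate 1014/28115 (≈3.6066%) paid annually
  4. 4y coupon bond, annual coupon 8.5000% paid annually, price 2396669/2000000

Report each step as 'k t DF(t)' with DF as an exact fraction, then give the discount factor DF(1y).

step 1 [1y] zero: DF = P = 4857/5000 ≈ 0.971400
step 2 [2y] swap r/1=585/19129: DF=(1 − 585/19129·(0.971400))/(1+585/19129) = 1883/2000 ≈ 0.941500
step 3 [3y] swap r/1=1014/28115: DF=(1 − 1014/28115·(0.971400+0.941500))/(1+1014/28115) = 4493/5000 ≈ 0.898600
step 4 [4y] bond c/1=17/200: DF=(2396669/2000000 − 17/200·(0.971400+0.941500+0.898600))/(1+17/200) = 4421/5000 ≈ 0.884200

1 1 4857/5000
2 2 1883/2000
3 3 4493/5000
4 4 4421/5000
DF(1y) = 4857/5000 ≈ 0.971400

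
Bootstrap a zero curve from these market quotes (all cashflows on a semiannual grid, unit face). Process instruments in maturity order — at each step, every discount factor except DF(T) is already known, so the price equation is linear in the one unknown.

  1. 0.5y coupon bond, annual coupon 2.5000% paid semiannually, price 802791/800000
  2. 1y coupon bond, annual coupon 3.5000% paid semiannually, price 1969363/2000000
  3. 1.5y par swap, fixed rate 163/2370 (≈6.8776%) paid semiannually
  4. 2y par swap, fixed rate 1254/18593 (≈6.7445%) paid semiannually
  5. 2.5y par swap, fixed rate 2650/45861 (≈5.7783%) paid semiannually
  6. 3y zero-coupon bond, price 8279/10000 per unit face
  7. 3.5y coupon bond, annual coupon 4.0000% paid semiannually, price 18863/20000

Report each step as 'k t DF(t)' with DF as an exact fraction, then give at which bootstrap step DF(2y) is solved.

step 1 [0.5y] bond c/2=1/80: DF=(802791/800000 − 1/80·(0))/(1+1/80) = 9911/10000 ≈ 0.991100
step 2 [1y] bond c/2=7/400: DF=(1969363/2000000 − 7/400·(0.991100))/(1+7/400) = 9507/10000 ≈ 0.950700
step 3 [1.5y] swap r/2=163/4740: DF=(1 − 163/4740·(0.991100+0.950700))/(1+163/4740) = 4511/5000 ≈ 0.902200
step 4 [2y] swap r/2=627/18593: DF=(1 − 627/18593·(0.991100+0.950700+0.902200))/(1+627/18593) = 4373/5000 ≈ 0.874600
step 5 [2.5y] swap r/2=1325/45861: DF=(1 − 1325/45861·(0.991100+0.950700+0.902200+0.874600))/(1+1325/45861) = 347/400 ≈ 0.867500
step 6 [3y] zero: DF = P = 8279/10000 ≈ 0.827900
step 7 [3.5y] bond c/2=1/50: DF=(18863/20000 − 1/50·(0.991100+0.950700+0.902200+0.874600+0.867500+0.827900))/(1+1/50) = 1637/2000 ≈ 0.818500

1 1/2 9911/10000
2 1 9507/10000
3 3/2 4511/5000
4 2 4373/5000
5 5/2 347/400
6 3 8279/10000
7 7/2 1637/2000
DF(2y) is solved at step 4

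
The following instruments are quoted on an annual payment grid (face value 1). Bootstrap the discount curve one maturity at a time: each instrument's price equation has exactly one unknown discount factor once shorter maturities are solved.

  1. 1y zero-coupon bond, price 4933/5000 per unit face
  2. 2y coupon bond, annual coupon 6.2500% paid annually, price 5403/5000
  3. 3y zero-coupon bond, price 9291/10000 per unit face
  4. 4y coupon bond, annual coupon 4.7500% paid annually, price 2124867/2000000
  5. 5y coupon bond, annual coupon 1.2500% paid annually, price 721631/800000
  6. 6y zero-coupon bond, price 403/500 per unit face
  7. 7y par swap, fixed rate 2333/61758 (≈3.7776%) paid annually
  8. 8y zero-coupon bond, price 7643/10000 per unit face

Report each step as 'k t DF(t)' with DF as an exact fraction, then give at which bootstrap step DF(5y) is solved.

1 1 4933/5000
2 2 959/1000
3 3 9291/10000
4 4 8839/10000
5 5 1689/2000
6 6 403/500
7 7 7667/10000
8 8 7643/10000
DF(5y) is solved at step 5

step 1 [1y] zero: DF = P = 4933/5000 ≈ 0.986600
step 2 [2y] bond c/1=1/16: DF=(5403/5000 − 1/16·(0.986600))/(1+1/16) = 959/1000 ≈ 0.959000
step 3 [3y] zero: DF = P = 9291/10000 ≈ 0.929100
step 4 [4y] bond c/1=19/400: DF=(2124867/2000000 − 19/400·(0.986600+0.959000+0.929100))/(1+19/400) = 8839/10000 ≈ 0.883900
step 5 [5y] bond c/1=1/80: DF=(721631/800000 − 1/80·(0.986600+0.959000+0.929100+0.883900))/(1+1/80) = 1689/2000 ≈ 0.844500
step 6 [6y] zero: DF = P = 403/500 ≈ 0.806000
step 7 [7y] swap r/1=2333/61758: DF=(1 − 2333/61758·(0.986600+0.959000+0.929100+0.883900+0.844500+0.806000))/(1+2333/61758) = 7667/10000 ≈ 0.766700
step 8 [8y] zero: DF = P = 7643/10000 ≈ 0.764300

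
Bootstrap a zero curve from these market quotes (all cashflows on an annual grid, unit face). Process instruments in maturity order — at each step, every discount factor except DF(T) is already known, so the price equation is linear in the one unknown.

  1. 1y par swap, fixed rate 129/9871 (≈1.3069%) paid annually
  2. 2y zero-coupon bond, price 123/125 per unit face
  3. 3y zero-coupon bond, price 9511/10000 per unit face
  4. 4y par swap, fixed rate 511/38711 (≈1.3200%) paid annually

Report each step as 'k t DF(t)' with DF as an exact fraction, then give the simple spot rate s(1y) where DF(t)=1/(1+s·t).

1 1 9871/10000
2 2 123/125
3 3 9511/10000
4 4 9489/10000
s(1y) = (1/(9871/10000) − 1)/(1) = 129/9871 ≈ 1.3069%

step 1 [1y] swap r/1=129/9871: DF=(1 − 129/9871·(0))/(1+129/9871) = 9871/10000 ≈ 0.987100
step 2 [2y] zero: DF = P = 123/125 ≈ 0.984000
step 3 [3y] zero: DF = P = 9511/10000 ≈ 0.951100
step 4 [4y] swap r/1=511/38711: DF=(1 − 511/38711·(0.987100+0.984000+0.951100))/(1+511/38711) = 9489/10000 ≈ 0.948900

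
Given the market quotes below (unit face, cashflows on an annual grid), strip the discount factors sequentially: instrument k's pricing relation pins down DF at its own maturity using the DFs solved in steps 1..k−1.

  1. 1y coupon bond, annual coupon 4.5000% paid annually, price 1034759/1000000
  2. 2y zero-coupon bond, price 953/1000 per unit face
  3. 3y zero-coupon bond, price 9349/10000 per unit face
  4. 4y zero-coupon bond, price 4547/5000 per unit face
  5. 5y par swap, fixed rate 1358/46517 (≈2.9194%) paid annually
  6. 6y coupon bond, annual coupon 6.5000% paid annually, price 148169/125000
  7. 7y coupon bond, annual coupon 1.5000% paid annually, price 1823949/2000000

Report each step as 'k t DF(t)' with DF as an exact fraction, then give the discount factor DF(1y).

step 1 [1y] bond c/1=9/200: DF=(1034759/1000000 − 9/200·(0))/(1+9/200) = 4951/5000 ≈ 0.990200
step 2 [2y] zero: DF = P = 953/1000 ≈ 0.953000
step 3 [3y] zero: DF = P = 9349/10000 ≈ 0.934900
step 4 [4y] zero: DF = P = 4547/5000 ≈ 0.909400
step 5 [5y] swap r/1=1358/46517: DF=(1 − 1358/46517·(0.990200+0.953000+0.934900+0.909400))/(1+1358/46517) = 4321/5000 ≈ 0.864200
step 6 [6y] bond c/1=13/200: DF=(148169/125000 − 13/200·(0.990200+0.953000+0.934900+0.909400+0.864200))/(1+13/200) = 8291/10000 ≈ 0.829100
step 7 [7y] bond c/1=3/200: DF=(1823949/2000000 − 3/200·(0.990200+0.953000+0.934900+0.909400+0.864200+0.829100))/(1+3/200) = 327/400 ≈ 0.817500

1 1 4951/5000
2 2 953/1000
3 3 9349/10000
4 4 4547/5000
5 5 4321/5000
6 6 8291/10000
7 7 327/400
DF(1y) = 4951/5000 ≈ 0.990200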